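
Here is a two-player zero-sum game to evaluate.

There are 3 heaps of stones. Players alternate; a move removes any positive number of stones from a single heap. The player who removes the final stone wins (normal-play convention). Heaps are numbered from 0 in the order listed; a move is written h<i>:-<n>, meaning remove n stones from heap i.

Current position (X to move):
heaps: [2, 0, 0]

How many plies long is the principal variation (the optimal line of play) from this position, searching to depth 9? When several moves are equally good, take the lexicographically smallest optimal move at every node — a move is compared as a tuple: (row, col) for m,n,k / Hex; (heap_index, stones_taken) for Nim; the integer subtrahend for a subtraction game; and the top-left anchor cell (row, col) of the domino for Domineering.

ply 1, X at (2,0,0) | h0:-1=-1→(1,0,0); h0:-2=+1→(0,0,0)*
ply 2: (0,0,0) is terminal -1 (O); from (2,0,0) depth 9

PV length from [(2,0,0)]: 1 ply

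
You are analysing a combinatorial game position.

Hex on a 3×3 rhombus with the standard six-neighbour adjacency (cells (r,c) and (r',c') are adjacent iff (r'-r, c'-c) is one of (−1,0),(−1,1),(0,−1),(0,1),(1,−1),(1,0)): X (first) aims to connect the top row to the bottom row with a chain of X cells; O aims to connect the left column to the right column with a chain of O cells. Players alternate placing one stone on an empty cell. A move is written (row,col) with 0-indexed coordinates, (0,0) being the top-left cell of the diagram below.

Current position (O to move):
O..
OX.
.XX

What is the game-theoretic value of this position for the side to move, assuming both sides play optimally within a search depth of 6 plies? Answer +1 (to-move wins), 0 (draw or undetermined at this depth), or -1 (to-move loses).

value(O../OX./.XX, O) = -1

p1 O@[O../OX./.XX]: (0,1)[OO./OX./.XX]-1* (0,2)[O.O/OX./.XX]-1 (1,2)[O../OXO/.XX]-1 (2,0)[O../OX./OXX]-1
p2 X@[OO./OX./.XX]: (0,2)[OOX/OX./.XX]+1* (1,2)[OO./OXX/.XX]-1 (2,0)[OO./OX./XXX]-1
p3 O@[OOX/OX./.XX] terminal -1; root [O../OX./.XX] d6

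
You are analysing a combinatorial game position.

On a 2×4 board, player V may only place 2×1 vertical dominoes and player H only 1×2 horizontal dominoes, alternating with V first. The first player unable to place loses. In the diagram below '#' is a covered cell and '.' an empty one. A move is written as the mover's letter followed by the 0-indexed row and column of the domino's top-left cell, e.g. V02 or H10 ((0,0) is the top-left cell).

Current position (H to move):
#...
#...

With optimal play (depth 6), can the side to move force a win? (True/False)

H winning at [#.../#...]: True

p1 H@[#.../#...]: H01[###./#...]+1* H02[#.##/#...]+1 H11[#.../###.]+1 H12[#.../#.##]+1
p2 V@[###./#...]: V03[####/#..#]-1*
p3 H@[####/#..#]: H11[####/####]+1*
p4 V@[####/####] terminal -1; root [#.../#...] d6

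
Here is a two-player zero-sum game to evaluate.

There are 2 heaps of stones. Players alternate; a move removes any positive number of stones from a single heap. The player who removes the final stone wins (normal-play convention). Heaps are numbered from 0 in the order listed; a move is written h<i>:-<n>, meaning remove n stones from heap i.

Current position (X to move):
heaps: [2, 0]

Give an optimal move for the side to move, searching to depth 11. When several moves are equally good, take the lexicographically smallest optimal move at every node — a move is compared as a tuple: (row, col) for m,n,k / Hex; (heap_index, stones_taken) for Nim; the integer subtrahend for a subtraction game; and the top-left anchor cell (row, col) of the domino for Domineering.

X's best at [(2,0)]: h0:-2

ply 1, X at (2,0) | h0:-1=-1→(1,0); h0:-2=+1→(0,0)*
ply 2: (0,0) is terminal -1 (O); from (2,0) depth 11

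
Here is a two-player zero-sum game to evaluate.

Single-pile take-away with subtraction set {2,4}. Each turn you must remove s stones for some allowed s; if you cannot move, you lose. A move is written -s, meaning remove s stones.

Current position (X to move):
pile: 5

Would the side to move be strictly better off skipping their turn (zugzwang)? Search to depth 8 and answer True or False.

[5] X move#1: -2:-1/3, -4:+1/1*
[1] end (terminal -1, O#2); searched 5 to 8
suppose X passes — search the same position with O to move:
pass> [5] O move#1: -2:-1/3, -4:+1/1*
pass> [1] end (terminal -1, X#2); searched 5 to 8
for X: play +1, pass -1

zugzwang(5, X) = False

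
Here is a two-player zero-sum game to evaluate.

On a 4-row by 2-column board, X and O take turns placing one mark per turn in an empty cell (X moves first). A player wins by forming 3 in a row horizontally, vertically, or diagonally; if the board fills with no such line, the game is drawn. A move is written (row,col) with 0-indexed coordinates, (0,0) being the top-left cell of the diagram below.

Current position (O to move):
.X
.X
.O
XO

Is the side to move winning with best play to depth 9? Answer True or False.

O winning at [.X/.X/.O/XO]: False

p1 O@[.X/.X/.O/XO]: (0,0)[OX/.X/.O/XO]+0* (1,0)[.X/OX/.O/XO]+0 (2,0)[.X/.X/OO/XO]+0
p2 X@[OX/.X/.O/XO]: (1,0)[OX/XX/.O/XO]+0* (2,0)[OX/.X/XO/XO]+0
p3 O@[OX/XX/.O/XO]: (2,0)[OX/XX/OO/XO]+0*
p4 X@[OX/XX/OO/XO] terminal +0; root [.X/.X/.O/XO] d9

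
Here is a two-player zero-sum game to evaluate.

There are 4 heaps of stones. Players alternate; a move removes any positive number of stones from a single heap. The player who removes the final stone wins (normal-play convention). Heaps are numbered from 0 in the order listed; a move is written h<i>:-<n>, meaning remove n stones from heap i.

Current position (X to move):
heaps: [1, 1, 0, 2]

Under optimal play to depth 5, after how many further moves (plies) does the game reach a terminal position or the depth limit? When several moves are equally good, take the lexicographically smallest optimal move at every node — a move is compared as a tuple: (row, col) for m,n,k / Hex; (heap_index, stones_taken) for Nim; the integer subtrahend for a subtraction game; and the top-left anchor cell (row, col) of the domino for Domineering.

PV length from [(1,1,0,2)]: 3 plies

ply 1, X at (1,1,0,2) | h0:-1=-1→(0,1,0,2); h1:-1=-1→(1,0,0,2); h3:-1=-1→(1,1,0,1); h3:-2=+1→(1,1,0,0)*
ply 2, O at (1,1,0,0) | h0:-1=-1→(0,1,0,0)*; h1:-1=-1→(1,0,0,0)
ply 3, X at (0,1,0,0) | h1:-1=+1→(0,0,0,0)*
ply 4: (0,0,0,0) is terminal -1 (O); from (1,1,0,2) depth 5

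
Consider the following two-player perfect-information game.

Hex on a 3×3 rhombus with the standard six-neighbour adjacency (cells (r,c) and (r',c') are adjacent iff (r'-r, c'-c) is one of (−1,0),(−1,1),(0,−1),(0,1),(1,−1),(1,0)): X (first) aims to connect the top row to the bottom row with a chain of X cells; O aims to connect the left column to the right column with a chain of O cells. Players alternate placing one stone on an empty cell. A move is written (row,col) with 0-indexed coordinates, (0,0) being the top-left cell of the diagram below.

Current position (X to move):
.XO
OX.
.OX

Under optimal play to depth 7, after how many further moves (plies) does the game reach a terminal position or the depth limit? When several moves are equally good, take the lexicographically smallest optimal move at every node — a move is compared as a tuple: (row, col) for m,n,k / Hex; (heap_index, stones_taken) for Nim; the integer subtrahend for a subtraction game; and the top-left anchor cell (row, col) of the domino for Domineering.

PV length from [.XO/OX./.OX]: 3 plies

p1 X@[.XO/OX./.OX]: (0,0)[XXO/OX./.OX]+1* (1,2)[.XO/OXX/.OX]+1 (2,0)[.XO/OX./XOX]+1
p2 O@[XXO/OX./.OX]: (1,2)[XXO/OXO/.OX]-1* (2,0)[XXO/OX./OOX]-1
p3 X@[XXO/OXO/.OX]: (2,0)[XXO/OXO/XOX]+1*
p4 O@[XXO/OXO/XOX] terminal -1; root [.XO/OX./.OX] d7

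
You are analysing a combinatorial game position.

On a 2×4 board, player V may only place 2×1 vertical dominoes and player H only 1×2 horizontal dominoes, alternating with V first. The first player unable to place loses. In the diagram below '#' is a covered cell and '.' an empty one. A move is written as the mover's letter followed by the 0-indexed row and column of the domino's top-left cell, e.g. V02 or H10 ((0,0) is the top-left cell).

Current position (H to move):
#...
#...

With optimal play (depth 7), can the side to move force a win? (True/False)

H winning at [#.../#...]: True

ply 1, H at #.../#... | H01=+1→###./#...*; H02=+1→#.##/#...; H11=+1→#.../###.; H12=+1→#.../#.##
ply 2, V at ###./#... | V03=-1→####/#..#*
ply 3, H at ####/#..# | H11=+1→####/####*
ply 4: ####/#### is terminal -1 (V); from #.../#... depth 7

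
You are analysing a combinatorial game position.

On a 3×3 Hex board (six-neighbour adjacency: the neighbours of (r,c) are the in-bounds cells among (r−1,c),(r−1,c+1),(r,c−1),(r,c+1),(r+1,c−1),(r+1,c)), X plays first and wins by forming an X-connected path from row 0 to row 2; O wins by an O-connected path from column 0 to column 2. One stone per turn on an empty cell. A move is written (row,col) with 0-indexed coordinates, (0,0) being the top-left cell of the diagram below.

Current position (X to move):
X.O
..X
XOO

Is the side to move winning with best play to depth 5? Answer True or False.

p1 X@[X.O/..X/XOO]: (0,1)[XXO/..X/XOO]+1* (1,0)[X.O/X.X/XOO]+1 (1,1)[X.O/.XX/XOO]+1
p2 O@[XXO/..X/XOO]: (1,0)[XXO/O.X/XOO]-1* (1,1)[XXO/.OX/XOO]-1
p3 X@[XXO/O.X/XOO]: (1,1)[XXO/OXX/XOO]+1*
p4 O@[XXO/OXX/XOO] terminal -1; root [X.O/..X/XOO] d5

X winning at [X.O/..X/XOO]: True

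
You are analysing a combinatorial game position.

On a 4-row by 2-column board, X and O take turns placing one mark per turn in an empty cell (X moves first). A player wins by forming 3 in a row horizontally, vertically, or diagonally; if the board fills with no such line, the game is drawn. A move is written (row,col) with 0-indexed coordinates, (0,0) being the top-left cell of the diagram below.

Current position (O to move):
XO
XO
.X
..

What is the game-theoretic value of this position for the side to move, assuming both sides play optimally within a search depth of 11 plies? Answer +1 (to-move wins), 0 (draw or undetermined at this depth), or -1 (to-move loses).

[XO/XO/.X/..] O move#1: (2,0):+0/XO/XO/OX/..*, (3,0):-1/XO/XO/.X/O., (3,1):-1/XO/XO/.X/.O
[XO/XO/OX/..] X move#2: (3,0):+0/XO/XO/OX/X.*, (3,1):+0/XO/XO/OX/.X
[XO/XO/OX/X.] O move#3: (3,1):+0/XO/XO/OX/XO*
[XO/XO/OX/XO] end (terminal +0, X#4); searched XO/XO/.X/.. to 11

value(XO/XO/.X/.., O) = 0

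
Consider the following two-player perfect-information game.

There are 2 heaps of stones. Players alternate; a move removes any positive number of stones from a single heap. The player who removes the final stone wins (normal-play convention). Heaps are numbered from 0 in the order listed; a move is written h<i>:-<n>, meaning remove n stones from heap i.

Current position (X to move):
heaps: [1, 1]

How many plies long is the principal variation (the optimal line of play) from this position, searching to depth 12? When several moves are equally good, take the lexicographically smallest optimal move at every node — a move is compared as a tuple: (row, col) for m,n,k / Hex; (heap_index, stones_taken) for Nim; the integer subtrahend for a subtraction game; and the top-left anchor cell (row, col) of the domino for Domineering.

PV length from [(1,1)]: 2 plies

[(1,1)] X move#1: h0:-1:-1/(0,1)*, h1:-1:-1/(1,0)
[(0,1)] O move#2: h1:-1:+1/(0,0)*
[(0,0)] end (terminal -1, X#3); searched (1,1) to 12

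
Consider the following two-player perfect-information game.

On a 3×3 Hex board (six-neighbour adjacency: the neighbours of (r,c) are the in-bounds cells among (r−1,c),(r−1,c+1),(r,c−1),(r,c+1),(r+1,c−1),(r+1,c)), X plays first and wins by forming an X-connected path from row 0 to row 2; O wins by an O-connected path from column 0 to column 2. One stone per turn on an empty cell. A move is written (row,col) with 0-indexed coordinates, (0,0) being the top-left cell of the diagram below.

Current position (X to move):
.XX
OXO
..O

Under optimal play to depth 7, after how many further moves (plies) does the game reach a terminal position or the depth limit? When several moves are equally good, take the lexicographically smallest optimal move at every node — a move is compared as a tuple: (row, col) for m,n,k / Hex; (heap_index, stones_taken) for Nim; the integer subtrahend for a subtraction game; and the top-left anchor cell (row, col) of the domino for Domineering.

PV length from [.XX/OXO/..O]: 3 plies

ply 1, X at .XX/OXO/..O | (0,0)=+1→XXX/OXO/..O*; (2,0)=+1→.XX/OXO/X.O; (2,1)=+1→.XX/OXO/.XO
ply 2, O at XXX/OXO/..O | (2,0)=-1→XXX/OXO/O.O*; (2,1)=-1→XXX/OXO/.OO
ply 3, X at XXX/OXO/O.O | (2,1)=+1→XXX/OXO/OXO*
ply 4: XXX/OXO/OXO is terminal -1 (O); from .XX/OXO/..O depth 7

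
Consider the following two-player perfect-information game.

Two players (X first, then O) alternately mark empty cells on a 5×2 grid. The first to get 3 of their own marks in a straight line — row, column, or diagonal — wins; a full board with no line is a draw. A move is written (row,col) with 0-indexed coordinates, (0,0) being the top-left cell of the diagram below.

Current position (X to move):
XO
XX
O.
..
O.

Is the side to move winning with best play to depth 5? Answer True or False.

[XO/XX/O./../O.] X move#1: (2,1):-1/XO/XX/OX/../O., (3,0):+0/XO/XX/O./X./O.*, (3,1):-1/XO/XX/O./.X/O., (4,1):-1/XO/XX/O./../OX
[XO/XX/O./X./O.] O move#2: (2,1):+0/XO/XX/OO/X./O.*, (3,1):+0/XO/XX/O./XO/O., (4,1):+0/XO/XX/O./X./OO
[XO/XX/OO/X./O.] X move#3: (3,1):+0/XO/XX/OO/XX/O.*, (4,1):+0/XO/XX/OO/X./OX
[XO/XX/OO/XX/O.] O move#4: (4,1):+0/XO/XX/OO/XX/OO*
[XO/XX/OO/XX/OO] end (terminal +0, X#5); searched XO/XX/O./../O. to 5

X winning at [XO/XX/O./../O.]: False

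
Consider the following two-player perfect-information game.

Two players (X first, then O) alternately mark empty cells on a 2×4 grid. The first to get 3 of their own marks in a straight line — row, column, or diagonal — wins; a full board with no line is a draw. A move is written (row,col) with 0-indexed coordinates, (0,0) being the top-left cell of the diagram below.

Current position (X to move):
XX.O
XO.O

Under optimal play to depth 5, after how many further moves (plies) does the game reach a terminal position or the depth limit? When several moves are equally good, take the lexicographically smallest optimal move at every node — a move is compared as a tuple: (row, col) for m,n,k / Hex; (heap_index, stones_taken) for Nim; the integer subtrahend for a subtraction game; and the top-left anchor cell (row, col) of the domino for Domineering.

PV length from [XX.O/XO.O]: 1 ply

[XX.O/XO.O] X move#1: (0,2):+1/XXXO/XO.O*, (1,2):+0/XX.O/XOXO
[XXXO/XO.O] end (terminal -1, O#2); searched XX.O/XO.O to 5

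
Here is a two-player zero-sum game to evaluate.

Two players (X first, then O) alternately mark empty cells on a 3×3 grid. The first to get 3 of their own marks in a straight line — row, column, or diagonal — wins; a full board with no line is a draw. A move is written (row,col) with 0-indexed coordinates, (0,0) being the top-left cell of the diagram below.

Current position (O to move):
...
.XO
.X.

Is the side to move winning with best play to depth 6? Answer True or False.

ply 1, O at .../.XO/.X. | (0,0)=-1→O../.XO/.X.*; (0,1)=-1→.O./.XO/.X.; (0,2)=-1→..O/.XO/.X.; (1,0)=-1→.../OXO/.X.; (2,0)=-1→.../.XO/OX.; (2,2)=-1→.../.XO/.XO
ply 2, X at O../.XO/.X. | (0,1)=+1→OX./.XO/.X.*; (0,2)=+1→O.X/.XO/.X.; (1,0)=+0→O../XXO/.X.; (2,0)=+1→O../.XO/XX.; (2,2)=+1→O../.XO/.XX
ply 3: OX./.XO/.X. is terminal -1 (O); from .../.XO/.X. depth 6

O winning at [.../.XO/.X.]: False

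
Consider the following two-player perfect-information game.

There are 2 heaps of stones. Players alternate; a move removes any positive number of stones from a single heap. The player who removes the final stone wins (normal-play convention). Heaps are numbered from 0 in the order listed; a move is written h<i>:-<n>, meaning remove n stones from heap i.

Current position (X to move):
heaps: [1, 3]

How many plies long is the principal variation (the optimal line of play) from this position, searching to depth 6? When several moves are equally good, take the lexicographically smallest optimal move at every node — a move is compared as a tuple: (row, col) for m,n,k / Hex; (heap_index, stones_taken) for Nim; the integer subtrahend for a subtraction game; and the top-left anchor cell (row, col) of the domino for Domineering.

PV length from [(1,3)]: 3 plies

ply 1, X at (1,3) | h0:-1=-1→(0,3); h1:-1=-1→(1,2); h1:-2=+1→(1,1)*; h1:-3=-1→(1,0)
ply 2, O at (1,1) | h0:-1=-1→(0,1)*; h1:-1=-1→(1,0)
ply 3, X at (0,1) | h1:-1=+1→(0,0)*
ply 4: (0,0) is terminal -1 (O); from (1,3) depth 6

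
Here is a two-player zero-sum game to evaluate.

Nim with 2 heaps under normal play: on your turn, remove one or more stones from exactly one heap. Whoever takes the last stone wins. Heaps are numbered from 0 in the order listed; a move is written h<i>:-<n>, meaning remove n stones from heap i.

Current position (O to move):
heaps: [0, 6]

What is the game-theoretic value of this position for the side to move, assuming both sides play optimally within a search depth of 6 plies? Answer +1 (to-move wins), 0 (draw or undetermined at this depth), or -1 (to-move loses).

value((0,6), O) = +1

[(0,6)] O move#1: h1:-1:-1/(0,5), h1:-2:-1/(0,4), h1:-3:-1/(0,3), h1:-4:-1/(0,2), h1:-5:-1/(0,1), h1:-6:+1/(0,0)*
[(0,0)] end (terminal -1, X#2); searched (0,6) to 6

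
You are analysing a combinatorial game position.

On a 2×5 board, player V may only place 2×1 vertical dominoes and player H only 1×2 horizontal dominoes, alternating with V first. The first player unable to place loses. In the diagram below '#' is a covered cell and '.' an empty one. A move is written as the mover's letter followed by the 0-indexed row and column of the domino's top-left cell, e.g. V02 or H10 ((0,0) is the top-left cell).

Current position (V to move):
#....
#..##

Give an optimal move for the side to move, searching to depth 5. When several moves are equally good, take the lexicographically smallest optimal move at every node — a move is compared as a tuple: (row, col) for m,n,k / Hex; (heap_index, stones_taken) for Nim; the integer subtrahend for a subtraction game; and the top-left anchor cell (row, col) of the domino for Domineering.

ply 1, V at #..../#..## | V01=-1→##.../##.##; V02=+1→#.#../#.###*
ply 2, H at #.#../#.### | H03=-1→#.###/#.###*
ply 3, V at #.###/#.### | V01=+1→#####/#####*
ply 4: #####/##### is terminal -1 (H); from #..../#..## depth 5

V's best at [#..../#..##]: V02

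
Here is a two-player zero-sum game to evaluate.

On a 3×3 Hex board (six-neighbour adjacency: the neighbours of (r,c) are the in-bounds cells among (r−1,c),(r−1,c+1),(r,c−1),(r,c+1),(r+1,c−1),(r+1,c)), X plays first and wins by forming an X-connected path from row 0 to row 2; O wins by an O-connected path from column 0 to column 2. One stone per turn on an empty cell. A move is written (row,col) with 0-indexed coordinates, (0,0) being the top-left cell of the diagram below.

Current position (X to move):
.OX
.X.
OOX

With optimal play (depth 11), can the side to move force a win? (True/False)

[.OX/.X./OOX] X move#1: (0,0):-1/XOX/.X./OOX, (1,0):-1/.OX/XX./OOX, (1,2):+1/.OX/.XX/OOX*
[.OX/.XX/OOX] end (terminal -1, O#2); searched .OX/.X./OOX to 11

X winning at [.OX/.X./OOX]: True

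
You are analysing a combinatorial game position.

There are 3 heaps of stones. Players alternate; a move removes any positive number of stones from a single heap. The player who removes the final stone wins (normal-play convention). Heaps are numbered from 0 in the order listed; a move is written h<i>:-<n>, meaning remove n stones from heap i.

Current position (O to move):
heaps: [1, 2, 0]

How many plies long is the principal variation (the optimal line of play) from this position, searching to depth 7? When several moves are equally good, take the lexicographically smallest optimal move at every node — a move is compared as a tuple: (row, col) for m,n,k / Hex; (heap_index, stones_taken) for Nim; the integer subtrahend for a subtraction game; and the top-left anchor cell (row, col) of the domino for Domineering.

ply 1, O at (1,2,0) | h0:-1=-1→(0,2,0); h1:-1=+1→(1,1,0)*; h1:-2=-1→(1,0,0)
ply 2, X at (1,1,0) | h0:-1=-1→(0,1,0)*; h1:-1=-1→(1,0,0)
ply 3, O at (0,1,0) | h1:-1=+1→(0,0,0)*
ply 4: (0,0,0) is terminal -1 (X); from (1,2,0) depth 7

PV length from [(1,2,0)]: 3 plies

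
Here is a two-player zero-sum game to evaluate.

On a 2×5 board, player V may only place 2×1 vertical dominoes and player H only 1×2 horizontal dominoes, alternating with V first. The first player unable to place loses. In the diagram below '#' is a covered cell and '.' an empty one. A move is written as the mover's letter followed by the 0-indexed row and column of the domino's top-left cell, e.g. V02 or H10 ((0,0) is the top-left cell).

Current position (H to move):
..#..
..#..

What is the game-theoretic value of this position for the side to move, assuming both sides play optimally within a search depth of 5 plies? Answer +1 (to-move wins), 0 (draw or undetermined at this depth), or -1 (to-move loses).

value(..#../..#.., H) = -1

p1 H@[..#../..#..]: H00[###../..#..]-1* H03[..###/..#..]-1 H10[..#../###..]-1 H13[..#../..###]-1
p2 V@[###../..#..]: V03[####./..##.]+1* V04[###.#/..#.#]+1
p3 H@[####./..##.]: H10[####./####.]-1*
p4 V@[####./####.]: V04[#####/#####]+1*
p5 H@[#####/#####] terminal -1; root [..#../..#..] d5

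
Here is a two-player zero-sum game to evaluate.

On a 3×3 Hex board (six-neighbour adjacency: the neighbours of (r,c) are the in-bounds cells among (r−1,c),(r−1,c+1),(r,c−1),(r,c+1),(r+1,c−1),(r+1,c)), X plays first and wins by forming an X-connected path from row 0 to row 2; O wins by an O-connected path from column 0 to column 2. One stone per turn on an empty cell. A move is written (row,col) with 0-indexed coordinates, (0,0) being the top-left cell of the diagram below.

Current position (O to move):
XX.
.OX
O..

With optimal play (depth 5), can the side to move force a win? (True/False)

[XX./.OX/O..] O move#1: (0,2):+1/XXO/.OX/O..*, (1,0):-1/XX./OOX/O.., (2,1):+1/XX./.OX/OO., (2,2):+1/XX./.OX/O.O
[XXO/.OX/O..] end (terminal -1, X#2); searched XX./.OX/O.. to 5

O winning at [XX./.OX/O..]: True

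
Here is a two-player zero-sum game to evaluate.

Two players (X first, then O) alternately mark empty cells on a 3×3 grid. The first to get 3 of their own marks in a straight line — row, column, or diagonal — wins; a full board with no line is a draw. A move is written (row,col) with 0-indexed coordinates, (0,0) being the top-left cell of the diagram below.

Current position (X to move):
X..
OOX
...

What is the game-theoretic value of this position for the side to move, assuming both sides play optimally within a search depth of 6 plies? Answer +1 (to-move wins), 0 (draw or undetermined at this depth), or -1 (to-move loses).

[X../OOX/...] X move#1: (0,1):+0/XX./OOX/..., (0,2):+1/X.X/OOX/...*, (2,0):+0/X../OOX/X.., (2,1):+0/X../OOX/.X., (2,2):+0/X../OOX/..X
[X.X/OOX/...] O move#2: (0,1):-1/XOX/OOX/...*, (2,0):-1/X.X/OOX/O.., (2,1):-1/X.X/OOX/.O., (2,2):-1/X.X/OOX/..O
[XOX/OOX/...] X move#3: (2,0):-1/XOX/OOX/X.., (2,1):+0/XOX/OOX/.X., (2,2):+1/XOX/OOX/..X*
[XOX/OOX/..X] end (terminal -1, O#4); searched X../OOX/... to 6

value(X../OOX/..., X) = +1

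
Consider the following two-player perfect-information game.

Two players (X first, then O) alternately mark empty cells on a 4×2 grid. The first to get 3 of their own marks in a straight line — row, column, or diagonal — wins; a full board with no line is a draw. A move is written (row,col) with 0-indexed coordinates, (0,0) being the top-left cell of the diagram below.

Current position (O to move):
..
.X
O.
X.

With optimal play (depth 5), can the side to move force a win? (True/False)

ply 1, O at ../.X/O./X. | (0,0)=+0→O./.X/O./X.*; (0,1)=+0→.O/.X/O./X.; (1,0)=+0→../OX/O./X.; (2,1)=+0→../.X/OO/X.; (3,1)=+0→../.X/O./XO
ply 2, X at O./.X/O./X. | (0,1)=-1→OX/.X/O./X.; (1,0)=+0→O./XX/O./X.*; (2,1)=-1→O./.X/OX/X.; (3,1)=-1→O./.X/O./XX
ply 3, O at O./XX/O./X. | (0,1)=+0→OO/XX/O./X.*; (2,1)=+0→O./XX/OO/X.; (3,1)=+0→O./XX/O./XO
ply 4, X at OO/XX/O./X. | (2,1)=+0→OO/XX/OX/X.*; (3,1)=+0→OO/XX/O./XX
ply 5, O at OO/XX/OX/X. | (3,1)=+0→OO/XX/OX/XO*
ply 6: OO/XX/OX/XO is terminal +0 (X); from ../.X/O./X. depth 5

O winning at [../.X/O./X.]: False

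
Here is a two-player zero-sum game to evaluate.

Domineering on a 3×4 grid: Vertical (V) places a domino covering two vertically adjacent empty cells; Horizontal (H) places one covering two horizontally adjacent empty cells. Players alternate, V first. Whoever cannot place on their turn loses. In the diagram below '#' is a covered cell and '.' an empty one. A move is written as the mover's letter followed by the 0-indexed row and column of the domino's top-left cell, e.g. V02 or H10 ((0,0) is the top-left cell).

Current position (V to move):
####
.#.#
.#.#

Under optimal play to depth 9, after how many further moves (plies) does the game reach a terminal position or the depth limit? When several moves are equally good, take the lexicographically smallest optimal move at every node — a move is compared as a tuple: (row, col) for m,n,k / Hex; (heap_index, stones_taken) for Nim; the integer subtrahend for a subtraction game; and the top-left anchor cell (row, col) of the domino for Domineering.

ply 1, V at ####/.#.#/.#.# | V10=+1→####/##.#/##.#*; V12=+1→####/.###/.###
ply 2: ####/##.#/##.# is terminal -1 (H); from ####/.#.#/.#.# depth 9

PV length from [####/.#.#/.#.#]: 1 ply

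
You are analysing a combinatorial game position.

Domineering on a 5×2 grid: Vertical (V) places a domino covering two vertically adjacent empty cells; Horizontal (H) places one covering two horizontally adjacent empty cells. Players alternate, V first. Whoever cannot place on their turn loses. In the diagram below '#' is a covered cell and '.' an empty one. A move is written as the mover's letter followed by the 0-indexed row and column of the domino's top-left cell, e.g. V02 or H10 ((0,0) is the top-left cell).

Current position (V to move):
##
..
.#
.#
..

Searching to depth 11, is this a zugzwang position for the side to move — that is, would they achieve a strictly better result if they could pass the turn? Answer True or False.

zugzwang(##/../.#/.#/.., V) = True

ply 1, V at ##/../.#/.#/.. | V10=-1→##/#./##/.#/..*; V20=-1→##/../##/##/..; V30=-1→##/../.#/##/#.
ply 2, H at ##/#./##/.#/.. | H40=+1→##/#./##/.#/##*
ply 3: ##/#./##/.#/## is terminal -1 (V); from ##/../.#/.#/.. depth 11
if V skipped the turn, H would face:
~ ply 1, H at ##/../.#/.#/.. | H10=-1→##/##/.#/.#/..*; H40=-1→##/../.#/.#/##
~ ply 2, V at ##/##/.#/.#/.. | V20=-1→##/##/##/##/..; V30=+1→##/##/.#/##/#.*
~ ply 3: ##/##/.#/##/#. is terminal -1 (H); from ##/../.#/.#/.. depth 11
compare (V): move=-1 vs pass=+1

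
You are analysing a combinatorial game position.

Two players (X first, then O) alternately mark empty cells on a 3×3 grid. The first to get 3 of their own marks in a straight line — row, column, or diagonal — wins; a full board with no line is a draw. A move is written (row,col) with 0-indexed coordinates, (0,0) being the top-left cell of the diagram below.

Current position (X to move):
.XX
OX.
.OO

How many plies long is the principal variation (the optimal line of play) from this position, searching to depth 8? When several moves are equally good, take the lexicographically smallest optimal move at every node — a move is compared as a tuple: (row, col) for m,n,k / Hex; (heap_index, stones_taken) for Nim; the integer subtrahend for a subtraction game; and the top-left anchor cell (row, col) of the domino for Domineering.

p1 X@[.XX/OX./.OO]: (0,0)[XXX/OX./.OO]+1* (1,2)[.XX/OXX/.OO]-1 (2,0)[.XX/OX./XOO]+1
p2 O@[XXX/OX./.OO] terminal -1; root [.XX/OX./.OO] d8

PV length from [.XX/OX./.OO]: 1 ply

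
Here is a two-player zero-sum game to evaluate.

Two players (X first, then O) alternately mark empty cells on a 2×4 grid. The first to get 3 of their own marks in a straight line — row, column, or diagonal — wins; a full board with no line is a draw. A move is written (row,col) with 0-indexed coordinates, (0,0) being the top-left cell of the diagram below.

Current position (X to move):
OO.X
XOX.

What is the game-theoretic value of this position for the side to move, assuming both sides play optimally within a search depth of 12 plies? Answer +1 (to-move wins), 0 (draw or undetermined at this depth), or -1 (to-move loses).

[OO.X/XOX.] X move#1: (0,2):+0/OOXX/XOX.*, (1,3):-1/OO.X/XOXX
[OOXX/XOX.] O move#2: (1,3):+0/OOXX/XOXO*
[OOXX/XOXO] end (terminal +0, X#3); searched OO.X/XOX. to 12

value(OO.X/XOX., X) = 0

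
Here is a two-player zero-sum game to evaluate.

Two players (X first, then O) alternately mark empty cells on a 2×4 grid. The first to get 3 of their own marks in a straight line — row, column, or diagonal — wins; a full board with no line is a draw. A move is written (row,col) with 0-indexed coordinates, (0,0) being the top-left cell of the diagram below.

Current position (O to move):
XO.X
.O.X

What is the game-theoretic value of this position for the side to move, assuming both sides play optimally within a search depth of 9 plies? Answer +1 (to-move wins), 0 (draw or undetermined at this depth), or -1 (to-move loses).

[XO.X/.O.X] O move#1: (0,2):+0/XOOX/.O.X*, (1,0):+0/XO.X/OO.X, (1,2):+0/XO.X/.OOX
[XOOX/.O.X] X move#2: (1,0):+0/XOOX/XO.X*, (1,2):+0/XOOX/.OXX
[XOOX/XO.X] O move#3: (1,2):+0/XOOX/XOOX*
[XOOX/XOOX] end (terminal +0, X#4); searched XO.X/.O.X to 9

value(XO.X/.O.X, O) = 0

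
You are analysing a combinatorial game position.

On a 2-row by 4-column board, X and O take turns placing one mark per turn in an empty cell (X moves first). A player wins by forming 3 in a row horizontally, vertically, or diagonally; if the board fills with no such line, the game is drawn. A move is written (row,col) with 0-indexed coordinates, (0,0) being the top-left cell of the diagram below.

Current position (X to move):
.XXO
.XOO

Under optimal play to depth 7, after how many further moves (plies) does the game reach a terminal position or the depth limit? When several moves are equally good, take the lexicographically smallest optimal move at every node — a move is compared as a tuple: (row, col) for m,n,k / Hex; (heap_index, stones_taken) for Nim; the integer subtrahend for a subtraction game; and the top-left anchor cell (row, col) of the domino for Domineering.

[.XXO/.XOO] X move#1: (0,0):+1/XXXO/.XOO*, (1,0):+0/.XXO/XXOO
[XXXO/.XOO] end (terminal -1, O#2); searched .XXO/.XOO to 7

PV length from [.XXO/.XOO]: 1 ply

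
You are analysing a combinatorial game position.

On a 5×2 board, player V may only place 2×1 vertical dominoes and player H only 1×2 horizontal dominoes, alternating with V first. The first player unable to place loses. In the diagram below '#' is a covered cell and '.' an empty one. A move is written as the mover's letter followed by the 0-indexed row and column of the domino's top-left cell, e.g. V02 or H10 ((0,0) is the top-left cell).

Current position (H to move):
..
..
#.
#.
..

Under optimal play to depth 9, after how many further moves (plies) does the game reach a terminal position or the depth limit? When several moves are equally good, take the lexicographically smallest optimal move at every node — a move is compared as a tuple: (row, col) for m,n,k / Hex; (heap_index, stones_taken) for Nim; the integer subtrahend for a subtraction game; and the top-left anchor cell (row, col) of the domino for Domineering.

PV length from [../../#./#./..]: 3 plies

p1 H@[../../#./#./..]: H00[##/../#./#./..]+1* H10[../##/#./#./..]+1 H40[../../#./#./##]-1
p2 V@[##/../#./#./..]: V11[##/.#/##/#./..]-1* V21[##/../##/##/..]-1 V31[##/../#./##/.#]-1
p3 H@[##/.#/##/#./..]: H40[##/.#/##/#./##]+1*
p4 V@[##/.#/##/#./##] terminal -1; root [../../#./#./..] d9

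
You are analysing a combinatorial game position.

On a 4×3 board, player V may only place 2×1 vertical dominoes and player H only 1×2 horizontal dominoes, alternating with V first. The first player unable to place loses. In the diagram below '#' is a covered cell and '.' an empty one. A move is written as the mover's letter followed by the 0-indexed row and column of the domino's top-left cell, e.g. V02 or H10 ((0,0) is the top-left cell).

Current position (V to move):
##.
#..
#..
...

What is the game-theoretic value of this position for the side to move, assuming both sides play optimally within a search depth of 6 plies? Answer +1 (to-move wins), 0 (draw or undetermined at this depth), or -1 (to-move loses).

value(##./#../#../..., V) = +1

p1 V@[##./#../#../...]: V02[###/#.#/#../...]-1 V11[##./##./##./...]+1* V12[##./#.#/#.#/...]+1 V21[##./#../##./.#.]+1 V22[##./#../#.#/..#]+1
p2 H@[##./##./##./...]: H30[##./##./##./##.]-1* H31[##./##./##./.##]-1
p3 V@[##./##./##./##.]: V02[###/###/##./##.]+1* V12[##./###/###/##.]+1 V22[##./##./###/###]+1
p4 H@[###/###/##./##.] terminal -1; root [##./#../#../...] d6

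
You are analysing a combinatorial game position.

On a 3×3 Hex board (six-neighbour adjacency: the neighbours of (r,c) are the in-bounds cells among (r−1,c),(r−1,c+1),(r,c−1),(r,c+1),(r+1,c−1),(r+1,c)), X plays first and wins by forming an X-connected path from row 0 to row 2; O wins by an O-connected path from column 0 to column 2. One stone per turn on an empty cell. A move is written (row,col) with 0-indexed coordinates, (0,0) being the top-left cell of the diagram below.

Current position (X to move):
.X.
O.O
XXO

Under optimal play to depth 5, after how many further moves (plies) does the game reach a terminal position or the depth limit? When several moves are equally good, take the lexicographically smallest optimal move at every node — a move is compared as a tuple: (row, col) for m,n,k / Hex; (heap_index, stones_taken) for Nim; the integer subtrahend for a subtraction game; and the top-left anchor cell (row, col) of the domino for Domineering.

[.X./O.O/XXO] X move#1: (0,0):-1/XX./O.O/XXO, (0,2):-1/.XX/O.O/XXO, (1,1):+1/.X./OXO/XXO*
[.X./OXO/XXO] end (terminal -1, O#2); searched .X./O.O/XXO to 5

PV length from [.X./O.O/XXO]: 1 ply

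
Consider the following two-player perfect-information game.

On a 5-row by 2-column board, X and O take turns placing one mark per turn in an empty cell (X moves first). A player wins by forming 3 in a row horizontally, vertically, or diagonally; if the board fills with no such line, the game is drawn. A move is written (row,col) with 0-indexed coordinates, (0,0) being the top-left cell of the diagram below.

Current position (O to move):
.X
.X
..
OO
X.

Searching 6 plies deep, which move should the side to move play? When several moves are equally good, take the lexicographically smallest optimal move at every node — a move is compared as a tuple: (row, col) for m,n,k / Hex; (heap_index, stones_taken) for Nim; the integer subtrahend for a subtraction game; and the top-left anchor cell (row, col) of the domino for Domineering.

O's best at [.X/.X/../OO/X.]: (2,1)

p1 O@[.X/.X/../OO/X.]: (0,0)[OX/.X/../OO/X.]-1 (1,0)[.X/OX/../OO/X.]-1 (2,0)[.X/.X/O./OO/X.]-1 (2,1)[.X/.X/.O/OO/X.]+0* (4,1)[.X/.X/../OO/XO]-1
p2 X@[.X/.X/.O/OO/X.]: (0,0)[XX/.X/.O/OO/X.]-1 (1,0)[.X/XX/.O/OO/X.]-1 (2,0)[.X/.X/XO/OO/X.]-1 (4,1)[.X/.X/.O/OO/XX]+0*
p3 O@[.X/.X/.O/OO/XX]: (0,0)[OX/.X/.O/OO/XX]+0* (1,0)[.X/OX/.O/OO/XX]+0 (2,0)[.X/.X/OO/OO/XX]+0
p4 X@[OX/.X/.O/OO/XX]: (1,0)[OX/XX/.O/OO/XX]+0* (2,0)[OX/.X/XO/OO/XX]+0
p5 O@[OX/XX/.O/OO/XX]: (2,0)[OX/XX/OO/OO/XX]+0*
p6 X@[OX/XX/OO/OO/XX] terminal +0; root [.X/.X/../OO/X.] d6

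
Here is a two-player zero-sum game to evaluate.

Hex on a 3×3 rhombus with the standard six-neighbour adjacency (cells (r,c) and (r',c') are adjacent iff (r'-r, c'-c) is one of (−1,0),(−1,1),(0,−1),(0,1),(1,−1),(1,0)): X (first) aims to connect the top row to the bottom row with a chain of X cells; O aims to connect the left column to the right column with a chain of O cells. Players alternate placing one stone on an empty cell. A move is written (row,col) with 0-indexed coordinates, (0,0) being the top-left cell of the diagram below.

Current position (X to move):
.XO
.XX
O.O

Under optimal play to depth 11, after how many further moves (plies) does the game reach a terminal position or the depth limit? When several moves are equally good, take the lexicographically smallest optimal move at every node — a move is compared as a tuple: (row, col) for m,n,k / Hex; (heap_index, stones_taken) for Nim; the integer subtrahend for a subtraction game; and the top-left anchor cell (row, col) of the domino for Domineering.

PV length from [.XO/.XX/O.O]: 1 ply

p1 X@[.XO/.XX/O.O]: (0,0)[XXO/.XX/O.O]-1 (1,0)[.XO/XXX/O.O]-1 (2,1)[.XO/.XX/OXO]+1*
p2 O@[.XO/.XX/OXO] terminal -1; root [.XO/.XX/O.O] d11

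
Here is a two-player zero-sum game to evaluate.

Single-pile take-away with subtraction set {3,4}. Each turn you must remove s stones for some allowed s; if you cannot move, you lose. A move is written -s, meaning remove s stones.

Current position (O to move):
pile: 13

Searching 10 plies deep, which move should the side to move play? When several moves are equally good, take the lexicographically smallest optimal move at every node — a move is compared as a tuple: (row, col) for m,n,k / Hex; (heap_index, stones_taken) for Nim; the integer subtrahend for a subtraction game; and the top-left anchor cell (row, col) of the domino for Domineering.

O's best at [13]: -4

ply 1, O at 13 | -3=-1→10; -4=+1→9*
ply 2, X at 9 | -3=-1→6*; -4=-1→5
ply 3, O at 6 | -3=-1→3; -4=+1→2*
ply 4: 2 is terminal -1 (X); from 13 depth 10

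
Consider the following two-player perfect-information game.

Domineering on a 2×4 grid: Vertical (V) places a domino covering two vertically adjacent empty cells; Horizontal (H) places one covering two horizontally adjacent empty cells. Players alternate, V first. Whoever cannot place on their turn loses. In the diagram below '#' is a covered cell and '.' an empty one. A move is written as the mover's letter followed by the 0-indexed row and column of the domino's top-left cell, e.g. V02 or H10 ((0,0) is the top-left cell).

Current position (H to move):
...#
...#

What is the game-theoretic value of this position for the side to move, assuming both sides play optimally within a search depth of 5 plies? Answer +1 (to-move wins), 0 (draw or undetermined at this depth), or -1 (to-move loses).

[...#/...#] H move#1: H00:+1/##.#/...#*, H01:+1/.###/...#, H10:+1/...#/##.#, H11:+1/...#/.###
[##.#/...#] V move#2: V02:-1/####/..##*
[####/..##] H move#3: H10:+1/####/####*
[####/####] end (terminal -1, V#4); searched ...#/...# to 5

value(...#/...#, H) = +1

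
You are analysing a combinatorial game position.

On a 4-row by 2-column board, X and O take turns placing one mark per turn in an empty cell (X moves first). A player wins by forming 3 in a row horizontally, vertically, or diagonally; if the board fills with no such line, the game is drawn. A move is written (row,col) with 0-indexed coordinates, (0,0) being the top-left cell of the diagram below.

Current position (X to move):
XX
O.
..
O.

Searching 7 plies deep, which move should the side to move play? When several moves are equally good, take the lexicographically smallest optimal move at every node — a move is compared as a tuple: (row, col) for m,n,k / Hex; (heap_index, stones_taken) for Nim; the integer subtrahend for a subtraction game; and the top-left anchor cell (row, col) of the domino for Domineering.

X's best at [XX/O./../O.]: (2,0)

[XX/O./../O.] X move#1: (1,1):-1/XX/OX/../O., (2,0):+0/XX/O./X./O.*, (2,1):-1/XX/O./.X/O., (3,1):-1/XX/O./../OX
[XX/O./X./O.] O move#2: (1,1):+0/XX/OO/X./O.*, (2,1):+0/XX/O./XO/O., (3,1):+0/XX/O./X./OO
[XX/OO/X./O.] X move#3: (2,1):+0/XX/OO/XX/O.*, (3,1):+0/XX/OO/X./OX
[XX/OO/XX/O.] O move#4: (3,1):+0/XX/OO/XX/OO*
[XX/OO/XX/OO] end (terminal +0, X#5); searched XX/O./../O. to 7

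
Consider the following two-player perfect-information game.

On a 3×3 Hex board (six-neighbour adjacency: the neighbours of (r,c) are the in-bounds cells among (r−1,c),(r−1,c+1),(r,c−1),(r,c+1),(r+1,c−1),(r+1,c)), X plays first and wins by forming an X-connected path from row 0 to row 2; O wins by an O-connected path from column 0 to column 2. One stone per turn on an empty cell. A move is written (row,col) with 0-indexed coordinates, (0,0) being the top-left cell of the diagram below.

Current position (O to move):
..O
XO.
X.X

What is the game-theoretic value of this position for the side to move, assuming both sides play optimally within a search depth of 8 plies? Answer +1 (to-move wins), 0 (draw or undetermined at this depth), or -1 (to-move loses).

value(..O/XO./X.X, O) = -1

[..O/XO./X.X] O move#1: (0,0):-1/O.O/XO./X.X*, (0,1):-1/.OO/XO./X.X, (1,2):-1/..O/XOO/X.X, (2,1):-1/..O/XO./XOX
[O.O/XO./X.X] X move#2: (0,1):+1/OXO/XO./X.X*, (1,2):-1/O.O/XOX/X.X, (2,1):-1/O.O/XO./XXX
[OXO/XO./X.X] end (terminal -1, O#3); searched ..O/XO./X.X to 8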